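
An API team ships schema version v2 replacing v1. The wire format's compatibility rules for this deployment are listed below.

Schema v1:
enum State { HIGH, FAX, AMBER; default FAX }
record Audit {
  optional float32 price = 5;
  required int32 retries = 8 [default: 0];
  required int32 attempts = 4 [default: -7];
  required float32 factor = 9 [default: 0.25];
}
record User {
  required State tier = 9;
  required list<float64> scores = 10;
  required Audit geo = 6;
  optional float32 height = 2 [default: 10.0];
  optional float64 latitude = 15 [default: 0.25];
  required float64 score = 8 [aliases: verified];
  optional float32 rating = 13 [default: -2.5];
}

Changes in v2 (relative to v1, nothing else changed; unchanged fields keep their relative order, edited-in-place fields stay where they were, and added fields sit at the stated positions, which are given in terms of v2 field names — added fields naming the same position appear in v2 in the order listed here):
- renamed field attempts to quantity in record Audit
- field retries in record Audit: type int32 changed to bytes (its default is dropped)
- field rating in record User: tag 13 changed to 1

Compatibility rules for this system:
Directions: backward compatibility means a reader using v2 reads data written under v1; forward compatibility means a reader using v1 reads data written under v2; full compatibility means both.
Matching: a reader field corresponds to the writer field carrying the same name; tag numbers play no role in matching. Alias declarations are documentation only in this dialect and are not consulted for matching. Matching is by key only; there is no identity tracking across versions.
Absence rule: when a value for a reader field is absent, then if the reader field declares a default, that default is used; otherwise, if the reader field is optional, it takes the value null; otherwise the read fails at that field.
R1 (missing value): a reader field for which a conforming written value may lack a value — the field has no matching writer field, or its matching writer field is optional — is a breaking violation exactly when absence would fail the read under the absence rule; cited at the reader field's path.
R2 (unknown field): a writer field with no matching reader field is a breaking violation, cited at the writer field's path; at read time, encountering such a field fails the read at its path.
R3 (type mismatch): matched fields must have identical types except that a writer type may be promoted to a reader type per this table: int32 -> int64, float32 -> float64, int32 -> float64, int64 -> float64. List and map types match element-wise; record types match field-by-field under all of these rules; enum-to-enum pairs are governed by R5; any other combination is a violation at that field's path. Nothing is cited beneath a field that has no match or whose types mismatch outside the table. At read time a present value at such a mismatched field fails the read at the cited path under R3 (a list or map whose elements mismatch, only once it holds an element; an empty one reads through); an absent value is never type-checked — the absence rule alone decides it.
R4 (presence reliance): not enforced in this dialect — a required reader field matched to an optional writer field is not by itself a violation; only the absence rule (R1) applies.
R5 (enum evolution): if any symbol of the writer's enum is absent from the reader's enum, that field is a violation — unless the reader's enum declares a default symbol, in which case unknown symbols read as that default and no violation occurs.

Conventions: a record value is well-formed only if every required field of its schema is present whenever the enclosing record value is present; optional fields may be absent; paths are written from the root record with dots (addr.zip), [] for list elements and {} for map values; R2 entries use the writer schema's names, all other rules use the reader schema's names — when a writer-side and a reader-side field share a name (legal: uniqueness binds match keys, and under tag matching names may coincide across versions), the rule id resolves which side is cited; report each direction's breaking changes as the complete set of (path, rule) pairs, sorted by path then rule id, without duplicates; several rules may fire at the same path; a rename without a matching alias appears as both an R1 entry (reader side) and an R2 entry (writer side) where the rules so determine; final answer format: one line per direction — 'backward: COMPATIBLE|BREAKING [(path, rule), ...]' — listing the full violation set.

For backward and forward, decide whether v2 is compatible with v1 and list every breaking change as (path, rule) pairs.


in User below, arrows point writer -> reader
checking backward for User: reader v2 against writer v1:
  tier: paired with writer tier (State -> State; writer required)
  scores: paired with writer scores (list<float64> -> list<float64>; writer required)
  geo: paired with writer geo (Audit -> Audit; writer required)
  height: paired with writer height (float32 -> float32; writer optional)
  latitude: paired with writer latitude (float64 -> float64; writer optional)
  score: paired with writer score (float64 -> float64; writer required)
  rating: paired with writer rating (float32 -> float32; writer optional)
  geo.price: paired with writer geo.price (float32 -> float32; writer optional)
  geo.retries: paired with writer geo.retries (int32 -> bytes; writer required)
  geo.quantity: no writer-side match
  geo.factor: paired with writer geo.factor (float32 -> float32; writer required)
  writer field geo.attempts has no reader counterpart
  breaking: (geo.attempts, R2)
  breaking: (geo.retries, R3)
  backward on User therefore BREAKING (2)
checking forward for User: reader v1 against writer v2:
  tier: paired with writer tier (State -> State; writer required)
  scores: paired with writer scores (list<float64> -> list<float64>; writer required)
  geo: paired with writer geo (Audit -> Audit; writer required)
  height: paired with writer height (float32 -> float32; writer optional)
  latitude: paired with writer latitude (float64 -> float64; writer optional)
  score: paired with writer score (float64 -> float64; writer required)
  rating: paired with writer rating (float32 -> float32; writer optional)
  geo.price: paired with writer geo.price (float32 -> float32; writer optional)
  geo.retries: paired with writer geo.retries (bytes -> int32; writer required)
  geo.attempts: no writer-side match
  geo.factor: paired with writer geo.factor (float32 -> float32; writer required)
  writer field geo.quantity has no reader counterpart
  breaking: (geo.quantity, R2)
  breaking: (geo.retries, R3)
  forward on User therefore BREAKING (2)

backward: BREAKING [(geo.attempts, R2), (geo.retries, R3)]; forward: BREAKING [(geo.quantity, R2), (geo.retries, R3)]


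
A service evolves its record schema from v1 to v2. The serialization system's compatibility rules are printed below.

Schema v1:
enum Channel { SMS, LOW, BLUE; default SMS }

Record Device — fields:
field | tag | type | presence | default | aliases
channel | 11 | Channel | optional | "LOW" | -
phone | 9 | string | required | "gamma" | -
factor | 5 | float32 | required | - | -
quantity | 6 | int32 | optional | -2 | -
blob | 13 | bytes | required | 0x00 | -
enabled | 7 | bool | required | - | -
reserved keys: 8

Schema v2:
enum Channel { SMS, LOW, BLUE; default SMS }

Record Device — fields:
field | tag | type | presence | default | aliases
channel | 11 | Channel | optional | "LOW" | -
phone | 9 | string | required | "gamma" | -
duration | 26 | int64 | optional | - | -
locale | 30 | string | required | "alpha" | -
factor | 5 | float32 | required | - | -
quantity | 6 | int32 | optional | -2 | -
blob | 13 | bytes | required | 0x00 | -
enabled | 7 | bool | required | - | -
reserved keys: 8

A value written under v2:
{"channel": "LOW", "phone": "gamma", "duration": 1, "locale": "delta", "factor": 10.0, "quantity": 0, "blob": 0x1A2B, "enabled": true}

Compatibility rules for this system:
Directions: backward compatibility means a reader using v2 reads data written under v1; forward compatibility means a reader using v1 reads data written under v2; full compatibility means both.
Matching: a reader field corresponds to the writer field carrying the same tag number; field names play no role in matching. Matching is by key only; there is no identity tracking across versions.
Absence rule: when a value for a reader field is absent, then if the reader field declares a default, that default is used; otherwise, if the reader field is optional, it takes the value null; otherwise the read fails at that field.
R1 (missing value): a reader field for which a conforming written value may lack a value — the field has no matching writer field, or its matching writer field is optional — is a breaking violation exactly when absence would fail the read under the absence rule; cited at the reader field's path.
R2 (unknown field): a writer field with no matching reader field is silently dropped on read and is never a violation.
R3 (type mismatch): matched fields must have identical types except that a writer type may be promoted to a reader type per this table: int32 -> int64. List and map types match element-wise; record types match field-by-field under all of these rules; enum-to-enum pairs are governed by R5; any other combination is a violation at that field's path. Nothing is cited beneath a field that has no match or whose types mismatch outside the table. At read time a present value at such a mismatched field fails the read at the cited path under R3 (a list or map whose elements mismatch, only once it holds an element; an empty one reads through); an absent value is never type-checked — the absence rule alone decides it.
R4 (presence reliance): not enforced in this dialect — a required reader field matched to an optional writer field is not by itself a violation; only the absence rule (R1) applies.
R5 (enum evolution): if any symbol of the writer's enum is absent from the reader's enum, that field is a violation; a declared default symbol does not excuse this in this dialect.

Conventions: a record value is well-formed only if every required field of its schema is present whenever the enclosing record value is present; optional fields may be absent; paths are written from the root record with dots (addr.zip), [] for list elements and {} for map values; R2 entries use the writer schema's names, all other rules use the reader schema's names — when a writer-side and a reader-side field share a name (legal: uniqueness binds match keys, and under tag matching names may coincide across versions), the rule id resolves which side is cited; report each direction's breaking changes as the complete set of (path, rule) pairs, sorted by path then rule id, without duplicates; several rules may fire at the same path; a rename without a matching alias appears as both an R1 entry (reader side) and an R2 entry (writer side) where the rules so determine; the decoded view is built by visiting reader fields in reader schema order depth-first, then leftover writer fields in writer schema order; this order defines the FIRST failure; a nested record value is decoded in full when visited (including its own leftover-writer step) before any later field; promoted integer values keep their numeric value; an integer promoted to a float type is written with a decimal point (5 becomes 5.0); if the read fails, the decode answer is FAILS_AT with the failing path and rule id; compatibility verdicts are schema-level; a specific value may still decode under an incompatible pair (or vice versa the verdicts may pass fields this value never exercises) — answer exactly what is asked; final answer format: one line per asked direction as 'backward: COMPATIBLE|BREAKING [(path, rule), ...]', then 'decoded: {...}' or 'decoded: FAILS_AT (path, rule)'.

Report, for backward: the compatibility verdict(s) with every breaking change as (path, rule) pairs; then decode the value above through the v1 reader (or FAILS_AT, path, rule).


backward: COMPATIBLE []; decoded: {"channel": "LOW", "phone": "gamma", "factor": 10.0, "quantity": 0, "blob": 0x1A2B, "enabled": true}

in Device below, arrows point writer -> reader
backward on Device — v2 reading data written by v1:
  channel <- channel (Channel -> Channel, writer optional)
  phone <- phone (string -> string, writer required)
  duration: no writer match
  locale: no writer match
  factor <- factor (float32 -> float32, writer required)
  quantity <- quantity (int32 -> int32, writer optional)
  blob <- blob (bytes -> bytes, writer required)
  enabled <- enabled (bool -> bool, writer required)
  nothing fires on Device: backward is COMPATIBLE
decoding the Device value with the v1 reader:
  channel := "LOW"
  phone := "gamma"
  factor := 10.0
  quantity := 0
  blob := 0x1A2B
  enabled := true
  writer duration: unmatched, discarded
  writer locale: unmatched, discarded
  => decoded: {"channel": "LOW", "phone": "gamma", "factor": 10.0, "quantity": 0, "blob": 0x1A2B, "enabled": true}
the other Device changes do not affect what is asked:
  added field duration to record Device: optional int64, tag 26 (in v2 it sits immediately before factor) -> fires no rule on Device, leaving the asked answer as it is
  added field locale to record Device: required string, tag 30, default "alpha" (in v2 it sits immediately before factor) -> fires no rule on Device, leaving the asked answer as it is


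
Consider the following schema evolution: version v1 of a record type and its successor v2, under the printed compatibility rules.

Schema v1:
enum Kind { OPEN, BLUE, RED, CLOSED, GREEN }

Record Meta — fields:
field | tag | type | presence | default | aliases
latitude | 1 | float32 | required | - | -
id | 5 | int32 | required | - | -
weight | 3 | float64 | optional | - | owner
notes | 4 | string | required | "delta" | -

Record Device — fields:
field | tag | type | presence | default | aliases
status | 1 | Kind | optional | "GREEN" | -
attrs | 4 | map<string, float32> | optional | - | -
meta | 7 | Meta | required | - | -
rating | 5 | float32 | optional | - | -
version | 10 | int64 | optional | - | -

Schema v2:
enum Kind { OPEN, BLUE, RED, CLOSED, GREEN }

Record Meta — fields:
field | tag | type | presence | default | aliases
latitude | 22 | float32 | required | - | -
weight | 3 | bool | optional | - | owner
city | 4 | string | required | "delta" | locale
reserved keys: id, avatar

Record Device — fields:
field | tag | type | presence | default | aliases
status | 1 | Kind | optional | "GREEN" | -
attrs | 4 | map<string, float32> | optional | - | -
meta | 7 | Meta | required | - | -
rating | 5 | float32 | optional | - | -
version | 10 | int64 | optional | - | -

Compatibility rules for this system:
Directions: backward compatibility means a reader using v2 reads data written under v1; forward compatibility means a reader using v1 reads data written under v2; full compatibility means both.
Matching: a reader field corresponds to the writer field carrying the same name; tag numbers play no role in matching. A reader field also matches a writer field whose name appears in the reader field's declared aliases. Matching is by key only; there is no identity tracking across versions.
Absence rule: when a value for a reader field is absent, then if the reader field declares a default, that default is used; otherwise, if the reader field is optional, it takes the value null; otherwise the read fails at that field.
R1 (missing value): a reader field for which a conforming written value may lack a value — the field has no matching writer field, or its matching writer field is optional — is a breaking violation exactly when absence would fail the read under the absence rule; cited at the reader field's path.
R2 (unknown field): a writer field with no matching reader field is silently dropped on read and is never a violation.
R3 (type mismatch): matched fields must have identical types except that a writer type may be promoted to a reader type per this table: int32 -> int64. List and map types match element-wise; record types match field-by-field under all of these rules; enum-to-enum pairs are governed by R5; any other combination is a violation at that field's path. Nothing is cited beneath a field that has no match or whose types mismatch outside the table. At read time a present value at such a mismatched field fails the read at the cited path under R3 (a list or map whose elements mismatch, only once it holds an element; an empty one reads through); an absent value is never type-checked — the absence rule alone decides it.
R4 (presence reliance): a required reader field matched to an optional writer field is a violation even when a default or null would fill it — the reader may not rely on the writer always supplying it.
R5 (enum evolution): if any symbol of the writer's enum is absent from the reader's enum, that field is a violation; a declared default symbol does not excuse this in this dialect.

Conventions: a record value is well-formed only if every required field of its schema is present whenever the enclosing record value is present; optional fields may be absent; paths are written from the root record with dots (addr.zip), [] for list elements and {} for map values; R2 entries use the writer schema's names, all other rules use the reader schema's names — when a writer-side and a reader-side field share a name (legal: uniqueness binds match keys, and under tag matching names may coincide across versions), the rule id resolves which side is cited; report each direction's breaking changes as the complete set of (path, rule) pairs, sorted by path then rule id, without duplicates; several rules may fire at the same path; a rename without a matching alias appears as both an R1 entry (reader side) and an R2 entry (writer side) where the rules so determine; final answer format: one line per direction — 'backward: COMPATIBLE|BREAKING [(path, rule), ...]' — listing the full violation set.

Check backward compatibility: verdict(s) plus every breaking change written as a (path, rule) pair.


each type pair in Device: writer, then reader
backward on Device — v2 reading data written by v1:
  writer optional, Kind -> Kind: reader status maps from writer status
  writer optional, map<string, float32> -> map<string, float32>: reader attrs maps from writer attrs
  writer required, Meta -> Meta: reader meta maps from writer meta
  writer optional, float32 -> float32: reader rating maps from writer rating
  writer optional, int64 -> int64: reader version maps from writer version
  writer required, float32 -> float32: reader meta.latitude maps from writer meta.latitude
  writer optional, float64 -> bool: reader meta.weight maps from writer meta.weight
  no writer field matches reader meta.city
  meta.id (writer side), unknown to reader
  meta.notes (writer side), unknown to reader
  rule R3 violated at meta.weight
  => 1 violation(s): backward is BREAKING for Device
ruling out the remaining Device differences:
  field latitude in record Meta: tag 1 changed to 22 -> triggers nothing under Device's printed rules — same verdict
  removed field id from record Meta (its key "id" joins the reserved list) -> matters only for Device's forward compatibility — outside the asked direction
  renamed field notes to city in record Meta -> triggers nothing under Device's printed rules — same verdict

backward: BREAKING [(meta.weight, R3)]


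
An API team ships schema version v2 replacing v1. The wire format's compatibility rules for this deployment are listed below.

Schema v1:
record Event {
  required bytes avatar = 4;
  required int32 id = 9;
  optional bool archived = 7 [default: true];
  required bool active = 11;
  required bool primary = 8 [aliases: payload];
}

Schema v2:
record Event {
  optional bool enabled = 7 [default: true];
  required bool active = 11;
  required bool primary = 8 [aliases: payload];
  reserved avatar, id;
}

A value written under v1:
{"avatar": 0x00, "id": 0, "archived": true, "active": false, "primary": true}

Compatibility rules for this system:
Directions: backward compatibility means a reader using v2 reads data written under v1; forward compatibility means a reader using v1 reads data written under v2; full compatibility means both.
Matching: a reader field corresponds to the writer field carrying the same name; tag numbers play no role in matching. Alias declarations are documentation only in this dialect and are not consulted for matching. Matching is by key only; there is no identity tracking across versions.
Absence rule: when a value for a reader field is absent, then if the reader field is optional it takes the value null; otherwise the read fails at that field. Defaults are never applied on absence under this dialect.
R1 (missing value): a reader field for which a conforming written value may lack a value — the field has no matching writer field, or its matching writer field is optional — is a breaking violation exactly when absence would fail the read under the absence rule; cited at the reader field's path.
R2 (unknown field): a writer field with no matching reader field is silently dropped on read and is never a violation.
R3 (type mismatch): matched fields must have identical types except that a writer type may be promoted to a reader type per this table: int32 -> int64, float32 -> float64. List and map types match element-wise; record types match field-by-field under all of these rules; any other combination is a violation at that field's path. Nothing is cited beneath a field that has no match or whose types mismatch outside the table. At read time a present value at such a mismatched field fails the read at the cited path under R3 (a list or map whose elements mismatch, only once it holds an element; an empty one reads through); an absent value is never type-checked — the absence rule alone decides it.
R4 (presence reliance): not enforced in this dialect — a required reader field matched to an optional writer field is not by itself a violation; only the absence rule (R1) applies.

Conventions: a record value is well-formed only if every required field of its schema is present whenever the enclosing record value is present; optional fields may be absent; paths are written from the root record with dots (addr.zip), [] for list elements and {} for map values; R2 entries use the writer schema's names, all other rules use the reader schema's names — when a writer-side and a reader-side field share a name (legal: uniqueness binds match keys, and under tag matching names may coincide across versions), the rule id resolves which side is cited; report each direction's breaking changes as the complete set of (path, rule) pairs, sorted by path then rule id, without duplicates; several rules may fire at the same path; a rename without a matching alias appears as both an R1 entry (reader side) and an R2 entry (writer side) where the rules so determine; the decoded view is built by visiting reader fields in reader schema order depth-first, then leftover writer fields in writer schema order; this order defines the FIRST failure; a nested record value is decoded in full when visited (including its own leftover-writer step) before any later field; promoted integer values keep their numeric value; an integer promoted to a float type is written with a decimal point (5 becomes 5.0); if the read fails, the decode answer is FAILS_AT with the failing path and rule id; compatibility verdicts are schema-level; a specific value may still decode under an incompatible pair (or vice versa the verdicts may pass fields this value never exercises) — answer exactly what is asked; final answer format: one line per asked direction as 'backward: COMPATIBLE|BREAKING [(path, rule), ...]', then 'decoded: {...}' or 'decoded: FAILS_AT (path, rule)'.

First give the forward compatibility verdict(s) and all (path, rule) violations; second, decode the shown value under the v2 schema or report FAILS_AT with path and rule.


forward: BREAKING [(avatar, R1), (id, R1)]; decoded: {"enabled": null, "active": false, "primary": true}

in Event below, arrows point writer -> reader
checking forward for Event: reader v1 against writer v2:
  avatar: no writer-side match
  id: no writer-side match
  archived: no writer-side match
  active: paired with writer active (bool -> bool; writer required)
  primary: paired with writer primary (bool -> bool; writer required)
  writer field enabled has no reader counterpart
  breaking: (avatar, R1)
  breaking: (id, R1)
  => forward: BREAKING (2)
migrating the Event value to v2:
  enabled := null (absent, optional -> null)
  active := false
  primary := true
  writer avatar: unknown -> dropped
  writer id: unknown -> dropped
  writer archived: unknown -> dropped
  => decoded: {"enabled": null, "active": false, "primary": true}


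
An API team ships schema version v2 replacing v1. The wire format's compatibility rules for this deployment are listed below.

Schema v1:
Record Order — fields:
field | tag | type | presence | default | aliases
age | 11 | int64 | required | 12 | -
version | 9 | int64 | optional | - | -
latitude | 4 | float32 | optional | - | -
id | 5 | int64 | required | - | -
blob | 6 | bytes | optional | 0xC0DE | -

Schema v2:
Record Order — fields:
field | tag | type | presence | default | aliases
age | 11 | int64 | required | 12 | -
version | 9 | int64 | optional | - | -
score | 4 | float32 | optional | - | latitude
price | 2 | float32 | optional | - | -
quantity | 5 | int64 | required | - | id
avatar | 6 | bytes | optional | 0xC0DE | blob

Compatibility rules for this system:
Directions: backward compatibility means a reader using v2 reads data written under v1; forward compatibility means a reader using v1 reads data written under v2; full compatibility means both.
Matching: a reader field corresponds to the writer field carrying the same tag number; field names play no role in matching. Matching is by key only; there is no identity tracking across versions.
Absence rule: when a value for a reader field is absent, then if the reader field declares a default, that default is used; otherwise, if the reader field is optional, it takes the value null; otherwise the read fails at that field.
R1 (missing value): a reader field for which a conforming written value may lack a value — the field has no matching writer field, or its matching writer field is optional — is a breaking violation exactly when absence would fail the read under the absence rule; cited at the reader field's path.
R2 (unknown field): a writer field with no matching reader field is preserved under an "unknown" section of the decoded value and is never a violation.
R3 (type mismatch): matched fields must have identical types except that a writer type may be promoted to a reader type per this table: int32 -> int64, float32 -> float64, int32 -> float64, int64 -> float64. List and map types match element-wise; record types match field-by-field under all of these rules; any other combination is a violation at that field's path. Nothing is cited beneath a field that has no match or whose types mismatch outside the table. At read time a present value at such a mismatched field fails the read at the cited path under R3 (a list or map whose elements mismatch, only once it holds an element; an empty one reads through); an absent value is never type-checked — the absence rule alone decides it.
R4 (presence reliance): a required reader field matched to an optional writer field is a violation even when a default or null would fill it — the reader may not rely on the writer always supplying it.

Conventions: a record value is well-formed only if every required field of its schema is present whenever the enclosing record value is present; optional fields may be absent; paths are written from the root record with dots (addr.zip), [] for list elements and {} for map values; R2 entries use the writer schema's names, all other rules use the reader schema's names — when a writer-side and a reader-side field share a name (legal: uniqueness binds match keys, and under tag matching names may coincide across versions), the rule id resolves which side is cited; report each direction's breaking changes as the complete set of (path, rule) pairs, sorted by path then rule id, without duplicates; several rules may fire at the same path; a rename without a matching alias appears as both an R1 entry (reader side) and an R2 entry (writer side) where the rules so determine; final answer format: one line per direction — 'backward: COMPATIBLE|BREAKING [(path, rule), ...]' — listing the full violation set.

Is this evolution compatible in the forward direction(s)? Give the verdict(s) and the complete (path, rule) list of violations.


forward: COMPATIBLE []

each type pair in Order: writer, then reader
forward pass over Order, reader schema v1, writer schema v2:
  writer required, int64 -> int64: reader age maps from writer age
  writer optional, int64 -> int64: reader version maps from writer version
  writer optional, float32 -> float32: reader latitude maps from writer score
  writer required, int64 -> int64: reader id maps from writer quantity
  writer optional, bytes -> bytes: reader blob maps from writer avatar
  writer field price has no reader counterpart
  => forward verdict for Order: COMPATIBLE, no violations
the rest of the Order diff is inert for this question:
  renamed field latitude to score in record Order (alias latitude declared on the renamed field) -> fires no rule on Order, leaving the asked answer as it is
  renamed field blob to avatar in record Order (alias blob declared on the renamed field) -> fires no rule on Order, leaving the asked answer as it is
  added field price to record Order: optional float32, tag 2 (in v2 it sits immediately before quantity) -> fires no rule on Order, leaving the asked answer as it is
  renamed field id to quantity in record Order (alias id declared on the renamed field) -> fires no rule on Order, leaving the asked answer as it is


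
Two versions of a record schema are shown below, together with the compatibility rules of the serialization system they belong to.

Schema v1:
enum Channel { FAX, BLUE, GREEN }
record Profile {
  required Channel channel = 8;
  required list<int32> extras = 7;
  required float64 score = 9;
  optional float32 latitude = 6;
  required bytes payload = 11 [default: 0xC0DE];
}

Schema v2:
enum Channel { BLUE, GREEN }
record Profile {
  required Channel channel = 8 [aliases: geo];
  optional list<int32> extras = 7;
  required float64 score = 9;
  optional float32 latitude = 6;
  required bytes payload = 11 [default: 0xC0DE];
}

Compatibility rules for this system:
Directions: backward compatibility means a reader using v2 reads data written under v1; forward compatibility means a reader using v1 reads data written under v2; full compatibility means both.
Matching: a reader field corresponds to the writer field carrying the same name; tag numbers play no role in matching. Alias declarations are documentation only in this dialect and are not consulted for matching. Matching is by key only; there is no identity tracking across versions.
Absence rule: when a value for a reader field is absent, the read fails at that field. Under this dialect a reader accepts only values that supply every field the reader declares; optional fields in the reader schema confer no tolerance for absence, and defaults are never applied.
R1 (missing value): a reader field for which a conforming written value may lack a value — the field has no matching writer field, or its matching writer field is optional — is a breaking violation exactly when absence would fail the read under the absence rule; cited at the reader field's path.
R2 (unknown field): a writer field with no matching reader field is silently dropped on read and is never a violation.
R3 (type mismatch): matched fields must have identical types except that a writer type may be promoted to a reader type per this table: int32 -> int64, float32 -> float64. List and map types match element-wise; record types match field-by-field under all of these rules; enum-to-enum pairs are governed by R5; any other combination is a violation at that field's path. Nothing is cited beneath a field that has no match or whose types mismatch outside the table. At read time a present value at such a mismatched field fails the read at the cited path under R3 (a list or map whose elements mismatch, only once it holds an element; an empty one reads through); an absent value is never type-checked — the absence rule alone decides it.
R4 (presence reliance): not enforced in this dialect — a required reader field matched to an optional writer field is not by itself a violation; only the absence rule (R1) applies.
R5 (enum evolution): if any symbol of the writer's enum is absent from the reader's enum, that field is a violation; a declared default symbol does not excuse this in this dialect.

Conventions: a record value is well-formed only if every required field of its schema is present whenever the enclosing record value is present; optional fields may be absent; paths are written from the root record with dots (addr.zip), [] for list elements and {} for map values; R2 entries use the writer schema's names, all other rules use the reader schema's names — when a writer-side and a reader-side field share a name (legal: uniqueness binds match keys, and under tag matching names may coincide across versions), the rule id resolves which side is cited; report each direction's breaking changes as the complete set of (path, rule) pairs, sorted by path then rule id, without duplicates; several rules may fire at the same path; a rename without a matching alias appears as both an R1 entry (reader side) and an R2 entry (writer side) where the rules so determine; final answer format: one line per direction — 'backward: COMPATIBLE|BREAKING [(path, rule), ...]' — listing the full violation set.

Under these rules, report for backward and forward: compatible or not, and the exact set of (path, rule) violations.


in Profile below, arrows point writer -> reader
backward pass over Profile, reader schema v2, writer schema v1:
  channel: Channel -> Channel, writer required; from channel
  extras: list<int32> -> list<int32>, writer required; from extras
  score: float64 -> float64, writer required; from score
  latitude: float32 -> float32, writer optional; from latitude
  payload: bytes -> bytes, writer required; from payload
  R5 fires at channel
  R1 fires at latitude
  => backward verdict for Profile: BREAKING, 2 violation(s)
forward pass over Profile, reader schema v1, writer schema v2:
  channel: Channel -> Channel, writer required; from channel
  extras: list<int32> -> list<int32>, writer optional; from extras
  score: float64 -> float64, writer required; from score
  latitude: float32 -> float32, writer optional; from latitude
  payload: bytes -> bytes, writer required; from payload
  R1 fires at extras
  R1 fires at latitude
  => forward verdict for Profile: BREAKING, 2 violation(s)

backward: BREAKING [(channel, R5), (latitude, R1)]; forward: BREAKING [(extras, R1), (latitude, R1)]


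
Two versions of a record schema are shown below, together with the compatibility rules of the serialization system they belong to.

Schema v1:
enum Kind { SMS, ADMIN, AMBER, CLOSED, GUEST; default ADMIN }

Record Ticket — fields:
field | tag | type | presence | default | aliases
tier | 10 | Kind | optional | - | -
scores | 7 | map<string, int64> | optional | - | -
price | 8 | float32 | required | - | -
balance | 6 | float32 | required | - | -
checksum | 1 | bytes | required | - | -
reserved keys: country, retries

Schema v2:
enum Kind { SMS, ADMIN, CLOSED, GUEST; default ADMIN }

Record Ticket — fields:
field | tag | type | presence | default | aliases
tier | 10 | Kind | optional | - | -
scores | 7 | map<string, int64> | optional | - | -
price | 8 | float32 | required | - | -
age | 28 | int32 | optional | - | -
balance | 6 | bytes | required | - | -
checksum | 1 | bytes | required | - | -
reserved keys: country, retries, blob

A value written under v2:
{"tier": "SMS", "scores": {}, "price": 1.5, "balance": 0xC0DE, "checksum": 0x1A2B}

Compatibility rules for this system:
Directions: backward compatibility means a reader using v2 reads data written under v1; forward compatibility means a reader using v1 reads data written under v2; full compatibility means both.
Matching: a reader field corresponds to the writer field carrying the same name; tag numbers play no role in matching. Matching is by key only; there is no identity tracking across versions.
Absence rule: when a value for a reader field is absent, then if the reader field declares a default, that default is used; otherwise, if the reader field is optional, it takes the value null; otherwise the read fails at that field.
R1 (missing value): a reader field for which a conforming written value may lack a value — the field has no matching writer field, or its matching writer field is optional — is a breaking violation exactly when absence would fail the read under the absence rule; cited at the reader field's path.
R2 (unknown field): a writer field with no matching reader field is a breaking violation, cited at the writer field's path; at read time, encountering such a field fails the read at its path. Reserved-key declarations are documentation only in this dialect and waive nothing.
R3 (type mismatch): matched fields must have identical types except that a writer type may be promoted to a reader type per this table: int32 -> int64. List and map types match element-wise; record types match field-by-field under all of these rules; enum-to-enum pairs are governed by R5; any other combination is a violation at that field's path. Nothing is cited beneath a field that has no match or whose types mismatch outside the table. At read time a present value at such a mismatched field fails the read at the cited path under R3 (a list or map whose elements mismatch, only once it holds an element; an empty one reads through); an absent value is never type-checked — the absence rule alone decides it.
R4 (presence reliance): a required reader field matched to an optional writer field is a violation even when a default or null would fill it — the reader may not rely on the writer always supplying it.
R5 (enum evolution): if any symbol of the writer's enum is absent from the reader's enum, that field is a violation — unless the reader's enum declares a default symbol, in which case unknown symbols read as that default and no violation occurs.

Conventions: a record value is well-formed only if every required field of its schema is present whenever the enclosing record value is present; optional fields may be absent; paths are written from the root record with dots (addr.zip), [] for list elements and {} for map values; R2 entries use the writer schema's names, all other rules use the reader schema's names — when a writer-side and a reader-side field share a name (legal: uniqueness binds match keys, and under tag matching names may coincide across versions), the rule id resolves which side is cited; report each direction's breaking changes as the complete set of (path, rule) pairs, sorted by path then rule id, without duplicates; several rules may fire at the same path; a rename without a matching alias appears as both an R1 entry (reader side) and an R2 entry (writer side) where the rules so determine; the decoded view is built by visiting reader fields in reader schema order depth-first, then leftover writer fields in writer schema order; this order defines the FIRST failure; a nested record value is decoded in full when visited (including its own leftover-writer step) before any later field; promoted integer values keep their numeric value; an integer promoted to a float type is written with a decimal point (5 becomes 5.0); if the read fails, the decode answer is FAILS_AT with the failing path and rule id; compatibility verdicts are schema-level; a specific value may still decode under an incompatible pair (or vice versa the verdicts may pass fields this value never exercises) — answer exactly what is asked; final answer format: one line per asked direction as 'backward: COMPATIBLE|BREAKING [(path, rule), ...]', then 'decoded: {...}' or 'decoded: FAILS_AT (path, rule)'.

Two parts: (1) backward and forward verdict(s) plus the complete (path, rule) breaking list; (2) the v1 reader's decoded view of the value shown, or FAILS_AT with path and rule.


backward: BREAKING [(balance, R3)]; forward: BREAKING [(age, R2), (balance, R3)]; decoded: FAILS_AT (balance, R3)

the writer's type comes first in each Ticket pair
backward analysis of Ticket with v2 as reader and v1 as writer:
  tier <- tier (Kind -> Kind, writer optional)
  scores <- scores (map<string, int64> -> map<string, int64>, writer optional)
  price <- price (float32 -> float32, writer required)
  age: no writer match
  balance <- balance (float32 -> bytes, writer required)
  checksum <- checksum (bytes -> bytes, writer required)
  breaking: (balance, R3)
  => 1 violation(s): backward is BREAKING for Ticket
forward analysis of Ticket with v1 as reader and v2 as writer:
  tier <- tier (Kind -> Kind, writer optional)
  scores <- scores (map<string, int64> -> map<string, int64>, writer optional)
  price <- price (float32 -> float32, writer required)
  balance <- balance (bytes -> float32, writer required)
  checksum <- checksum (bytes -> bytes, writer required)
  age (writer side), unknown to reader
  breaking: (age, R2)
  breaking: (balance, R3)
  => 2 violation(s): forward is BREAKING for Ticket
decode walk for Ticket under reader schema v1:
  tier := "SMS"
  scores := {}
  price := 1.5
  read fails at balance under R3
  => FAILS_AT (balance, R3)
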